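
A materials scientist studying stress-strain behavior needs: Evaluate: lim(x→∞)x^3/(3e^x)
Apply L'Hôpital 3 times (∞/∞ each time):
Eventually get 3!/(3e^x) → 0

Answer: 0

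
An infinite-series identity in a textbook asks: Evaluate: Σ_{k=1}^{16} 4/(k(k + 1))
Partial fractions: 4/(k(k+1)) = 4/k - 4/(k+1)
Telescoping sum: 4(1-1/17) = 4·16/17

Answer: 64/17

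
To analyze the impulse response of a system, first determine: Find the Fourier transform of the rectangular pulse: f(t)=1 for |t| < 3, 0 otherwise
F(omega)=integral from -3 to 3 of e^(-j*omega*t) dt
=2*sin(3*omega)/omega=6*sinc(3*omega/pi)

Answer: 2*sin(3*omega)/omega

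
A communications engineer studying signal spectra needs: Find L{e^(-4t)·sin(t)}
First shifting: L{e^(at)f(t)}=F(s-a)
L{sin(t)}=1/(s²+1)
Shift: 1/((s+4)²+1)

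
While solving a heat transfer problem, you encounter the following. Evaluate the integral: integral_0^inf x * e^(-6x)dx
This is a Gamma integral. Substitute u=6x (du=6 dx):
integral_0^inf x * e^(-6x) dx=(1/6^2) integral_0^inf u^1 * e^(-u) du
=Gamma(2)/6^2=1!/6^2=1/36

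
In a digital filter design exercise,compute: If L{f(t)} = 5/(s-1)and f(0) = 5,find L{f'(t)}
L{f'(t)} = s·F(s) - f(0) = 5s/(s-1)-5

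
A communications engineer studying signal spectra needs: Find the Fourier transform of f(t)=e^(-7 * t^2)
The Fourier transform of a Gaussian e^(-a * t^2) is sqrt(pi/a) * e^(-omega^2/(4a)).
With a = 7: F(omega) = sqrt(pi/7) * e^(-omega^2/28)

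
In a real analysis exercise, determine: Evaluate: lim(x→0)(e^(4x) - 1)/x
L'Hôpital (0/0): lim 4e^(4x)/1=4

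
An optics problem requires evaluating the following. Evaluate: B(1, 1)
B(x,y)=Γ(x)Γ(y)/Γ(x + y)=(x-1)!(y-1)!/(x + y-1)!
B(1,1)=0!·0!/1!=1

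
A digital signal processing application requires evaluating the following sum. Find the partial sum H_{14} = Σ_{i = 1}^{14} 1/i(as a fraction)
H_14=1 + 1/2 + 1/3 + ... + 1/14
=1171733/360360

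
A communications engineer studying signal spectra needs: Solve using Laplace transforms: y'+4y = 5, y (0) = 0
Take L of both sides: sY(s)-0+4Y(s) = 5/s
Y(s)(s+4) = 5/s+0
Y(s) = 5/(s(s+4))+0/(s+4)
Partial fractions: 5/(s(s+4)) = (5/4)/s - (5/4)/(s+4)
So Y(s) = (5/4)/s - (5/4)/(s+4)
Inverse transform (L^(-1){1/s} = 1, L^(-1){1/(s+4)} = e^(-4t)):

Answer: y(t) = 5/4 - (5/4)·e^(-4t)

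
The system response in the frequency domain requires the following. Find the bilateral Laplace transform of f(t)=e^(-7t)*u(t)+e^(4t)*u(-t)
For e^(-7t) * u(t): L=1/(s+7), Re(s) > -7
For e^(4t) * u(-t): L=-1/(s-4), Re(s) < 4
Combined: F(s)=1/(s+7)-1/(s-4), -7 < Re(s) < 4

Answer: 1/(s+7)-1/(s-4), ROC: -7 < Re(s) < 4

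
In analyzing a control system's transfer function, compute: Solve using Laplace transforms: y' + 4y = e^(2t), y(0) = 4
Take L: sY - 4+4Y = 1/(s-2)
Y(s+4) = 1/(s-2)+4
Y = 1/((s-2)(s+4))+4/(s+4)
Partial fractions: 1/((s-2)(s+4)) = (1/6)/(s-2) - (1/6)/(s+4)
So Y = (1/6)/(s-2)+(23/6)/(s+4)
Inverse Laplace transform (L^(-1){1/(s-2)} = e^(2t), L^(-1){1/(s+4)} = e^(-4t)):

Answer: y(t) = (1/6)·e^(2t)+(23/6)·e^(-4t)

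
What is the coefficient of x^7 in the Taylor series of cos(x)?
cos(x) has only even powers. Coefficient of x^7=0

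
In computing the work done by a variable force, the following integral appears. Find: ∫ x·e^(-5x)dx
Integration by parts: u = x, dv = e^(-5x) dx
du = dx, v = e^(-5x)/(-5)
= x·e^(-5x)/(-5) - ∫ e^(-5x)/(-5) dx
= x·e^(-5x)/(-5) - e^(-5x)/25 + C

Answer: e^(-5x)(x/(-5) - 1/25) + C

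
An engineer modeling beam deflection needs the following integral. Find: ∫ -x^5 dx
Using power rule: ∫ -x^5 dx=-1/6 x^6 + C=(-1/6)x^6 + C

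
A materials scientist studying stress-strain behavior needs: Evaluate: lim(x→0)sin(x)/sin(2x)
sin(u) ≈ u for small u:
sin(x)/sin(2x) ≈ x/(2x) = 1/2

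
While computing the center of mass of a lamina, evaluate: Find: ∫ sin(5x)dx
Using substitution u=5x: ∫ sin(u) du/5=-cos(u)/5+C

Answer: (-1/5)cos(5x)+C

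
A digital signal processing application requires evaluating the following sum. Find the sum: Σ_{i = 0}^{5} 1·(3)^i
Geometric series: S=a(1 - r^n)/(1 - r)
a=1, r=3, n=6
S=1(1 - 729)/-2=364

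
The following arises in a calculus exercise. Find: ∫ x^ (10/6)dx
Power rule: ∫ x^(5/3) dx=x^(8/3)/(8/3) + C

Answer: (3/8)·x^(8/3) + C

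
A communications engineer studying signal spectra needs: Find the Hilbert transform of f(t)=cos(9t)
The Hilbert transform shifts each frequency component by -pi/2.
H{cos(wt)}=sin(wt)
With w=9: H{cos(9t)}=sin(9t)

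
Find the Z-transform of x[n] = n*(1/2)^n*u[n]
Using the property Z{n*a^n*u[n]} = az/(z-a)^2
With a = 1/2: X(z) = (1/2)z/(z - 1/2)^2, |z| > 1/2

Answer: (1/2)z/(z - 1/2)^2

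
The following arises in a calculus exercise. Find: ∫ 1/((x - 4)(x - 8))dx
Partial fractions: 1/((x-4)(x-8))=A/(x-4)+B/(x-8)
A=-1/4, B=1/4
∫ [-1/4· 1/(x-4)+1/4· 1/(x-8)] dx
=(1/4)[ln|x-8| - ln|x-4|]+C

Answer: (1/4)·ln|(x-8)/(x-4)|+C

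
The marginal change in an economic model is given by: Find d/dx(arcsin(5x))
d/dx[arcsin(u)]=u'/√(1-u²), u=5x, u'=5

Answer: 5/√(1-25x²)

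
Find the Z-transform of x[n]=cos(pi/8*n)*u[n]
Z{cos(w0 * n) * u[n]}=z(z - cos(w0))/(z^2-2z * cos(w0)+1)
With w0=pi/8: X(z)=z(z - cos(pi/8))/(z^2-2z * cos(pi/8)+1)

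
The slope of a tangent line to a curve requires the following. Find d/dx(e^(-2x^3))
Chain rule: d/dx[e^u] = e^u · u' where u = -2x^3
u' = -6x^2

Answer: -6x^2·e^(-2x^3)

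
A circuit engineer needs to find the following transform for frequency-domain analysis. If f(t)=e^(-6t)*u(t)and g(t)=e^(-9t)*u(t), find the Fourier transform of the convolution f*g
By the convolution theorem: F{f * g}=F(omega) * G(omega)
F(omega)=1/(6+j * omega), G(omega)=1/(9+j * omega)
F{f * g}=1/((6+j * omega)(9+j * omega))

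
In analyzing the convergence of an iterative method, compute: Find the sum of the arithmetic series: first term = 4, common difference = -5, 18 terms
Last term: a_n=4 + (18 - 1)·-5=-81
Sum=n(a_1 + a_n)/2=18(4 + (-81))/2=-693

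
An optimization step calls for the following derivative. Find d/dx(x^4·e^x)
Product rule: (fg)'=f'g+fg'
f=x^4, f'=4x^3
g=e^x, g'=e^x

Answer: 4x^3·e^x+x^4·e^x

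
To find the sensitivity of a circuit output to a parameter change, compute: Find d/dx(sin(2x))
Chain rule: d/dx[sin(u)]=cos(u)·u' where u=2x
u'=2

Answer: 2·cos(2x)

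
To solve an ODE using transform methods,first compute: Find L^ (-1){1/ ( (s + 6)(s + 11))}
Partial fractions: 1/((s + 6)(s + 11))=A/(s + 6) + B/(s + 11)
Cover-up: A=1/(s + 11)|_{s=-6}=1/5; B=1/(s + 6)|_{s=-11}=-1/5
L^(-1)=(1/5)e^(-6t) - (1/5)e^(-11t)

Answer: (1/5)(e^(-6t) - e^(-11t))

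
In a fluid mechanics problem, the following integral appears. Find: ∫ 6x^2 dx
Using power rule: ∫ 6x^2 dx = 6/3 x^3+C = 2x^3+C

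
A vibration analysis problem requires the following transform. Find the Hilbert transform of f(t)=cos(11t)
The Hilbert transform shifts each frequency component by -pi/2.
H{cos(wt)} = sin(wt)
With w = 11: H{cos(11t)} = sin(11t)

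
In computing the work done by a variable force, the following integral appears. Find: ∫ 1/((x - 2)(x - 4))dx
Partial fractions: 1/((x-2)(x-4))=A/(x-2)+B/(x-4)
A=-1/2, B=1/2
∫ [-1/2· 1/(x-2)+1/2· 1/(x-4)] dx
=(1/2)[ln|x-4| - ln|x-2|]+C

Answer: (1/2)·ln|(x-4)/(x-2)|+C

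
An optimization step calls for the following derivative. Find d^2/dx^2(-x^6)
Apply power rule 2 times:
d^1: -6x^5
d^2: -30x^4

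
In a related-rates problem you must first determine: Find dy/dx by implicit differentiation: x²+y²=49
Differentiate both sides: 2x + 2y·(dy/dx) = 0
Solve: dy/dx = -2x/(2y) = -x/y

Answer: dy/dx = -x/y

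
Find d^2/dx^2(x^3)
Apply power rule 2 times:
d^1: 3x^2
d^2: 6x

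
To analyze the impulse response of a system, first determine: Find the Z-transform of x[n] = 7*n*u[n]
Z{n * u[n]} = z/(z-1)^2
By linearity: Z{7 * n * u[n]} = 7z/(z-1)^2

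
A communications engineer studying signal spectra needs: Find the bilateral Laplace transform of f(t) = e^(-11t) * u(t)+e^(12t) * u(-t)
For e^(-11t) * u(t): L=1/(s + 11), Re(s) > -11
For e^(12t) * u(-t): L=-1/(s-12), Re(s) < 12
Combined: F(s)=1/(s + 11) - 1/(s-12), -11 < Re(s) < 12

Answer: 1/(s + 11) - 1/(s-12), ROC: -11 < Re(s) < 12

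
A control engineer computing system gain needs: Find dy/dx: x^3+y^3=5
Differentiate: 3x^2+3y^2·(dy/dx) = 0
dy/dx = -3x^2/(3y^2)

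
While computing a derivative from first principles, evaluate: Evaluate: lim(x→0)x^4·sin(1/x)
Squeeze theorem: -|x^4| ≤ x^4·sin(1/x) ≤ |x^4|
Since x^4 → 0 as x → 0, by squeeze theorem the limit is 0

Answer: 0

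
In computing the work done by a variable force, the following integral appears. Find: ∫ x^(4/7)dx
Power rule: ∫ x^(4/7) dx=x^(11/7)/(11/7) + C

Answer: (7/11)·x^(11/7) + C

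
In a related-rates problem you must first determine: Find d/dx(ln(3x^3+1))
Chain rule: d/dx[ln(u)]=u'/u where u=3x^3+1
u'=9x^2

Answer: (9x^2)/(3x^3+1)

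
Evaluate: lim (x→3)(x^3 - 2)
Polynomial is continuous, so substitute x = 3:
1·3^3-2 = 25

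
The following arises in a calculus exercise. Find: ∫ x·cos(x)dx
By parts: u=x, dv=cos(x) dx
du=dx, v=sin(x)
=x·sin(x)+cos(x)+C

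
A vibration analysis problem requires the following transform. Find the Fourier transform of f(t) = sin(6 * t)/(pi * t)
sin(W*t)/(pi*t)=(W/pi)*sinc(W*t/pi) is the impulse response of the ideal low-pass filter with cutoff W (here W=6).
Its Fourier transform is a rectangular function:
F(omega)=1 for |omega| < 6, 0 otherwise

Answer: rect(omega/12) [i.e., 1 for |omega| < 6, 0 otherwise]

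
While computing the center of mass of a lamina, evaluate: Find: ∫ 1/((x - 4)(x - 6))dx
Partial fractions: 1/((x-4)(x-6))=A/(x-4) + B/(x-6)
A=-1/2, B=1/2
∫ [-1/2· 1/(x-4) + 1/2· 1/(x-6)] dx
=(1/2)[ln|x-6| - ln|x-4|] + C

Answer: (1/2)·ln|(x-6)/(x-4)| + C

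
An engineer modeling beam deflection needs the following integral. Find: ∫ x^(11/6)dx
Power rule: ∫ x^(11/6) dx=x^(17/6)/(17/6)+C

Answer: (6/17)·x^(17/6)+C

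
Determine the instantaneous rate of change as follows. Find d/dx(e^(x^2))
Chain rule: d/dx[e^u] = e^u · u' where u = x^2
u' = 2x

Answer: 2x·e^(x^2)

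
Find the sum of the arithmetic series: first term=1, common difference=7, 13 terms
Last term: a_n=1+(13-1)·7=85
Sum=n(a_1+a_n)/2=13(1+85)/2=559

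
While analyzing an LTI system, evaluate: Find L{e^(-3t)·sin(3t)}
First shifting: L{e^(at)f(t)} = F(s-a)
L{sin(3t)} = 3/(s²+9)
Shift: 3/((s+3)²+9)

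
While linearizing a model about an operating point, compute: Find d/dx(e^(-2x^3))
Chain rule: d/dx[e^u]=e^u · u' where u=-2x^3
u'=-6x^2

Answer: -6x^2·e^(-2x^3)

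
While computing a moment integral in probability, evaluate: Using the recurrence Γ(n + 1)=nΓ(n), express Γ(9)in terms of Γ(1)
Γ(9) = 8Γ(8) = 8·7Γ(7) = ... = 8!·Γ(1) = 40320·Γ(1)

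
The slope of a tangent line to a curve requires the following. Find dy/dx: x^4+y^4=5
Differentiate: 4x^3 + 4y^3·(dy/dx) = 0
dy/dx = -4x^3/(4y^3)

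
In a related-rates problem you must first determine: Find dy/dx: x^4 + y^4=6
Differentiate: 4x^3+4y^3·(dy/dx)=0
dy/dx=-4x^3/(4y^3)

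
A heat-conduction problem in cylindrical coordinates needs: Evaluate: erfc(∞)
erfc(x)=1 - erf(x); erfc(∞)=1 - erf(∞)=1 - 1=0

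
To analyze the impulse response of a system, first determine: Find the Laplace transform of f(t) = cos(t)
L{cos(wt)}=s/(s² + w²)
L{cos(t)}=s/(s² + 1)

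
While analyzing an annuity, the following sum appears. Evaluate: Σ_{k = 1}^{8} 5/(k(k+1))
Partial fractions: 5/(k(k+1)) = 5/k - 5/(k+1)
Telescoping sum: 5(1-1/9) = 5·8/9

Answer: 40/9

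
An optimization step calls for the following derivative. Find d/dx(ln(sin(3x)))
Chain rule: d/dx[ln(u)]=u'/u where u=sin(3x)
u'=3cos(3x)

Answer: (3cos(3x))/(sin(3x))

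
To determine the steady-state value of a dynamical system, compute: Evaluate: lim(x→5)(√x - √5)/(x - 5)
Multiply by conjugate (√x+√5)/(√x+√5):
=(x - 5)/((x - 5)(√x+√5))=1/(√x+√5)
As x → 5: 1/(2√5)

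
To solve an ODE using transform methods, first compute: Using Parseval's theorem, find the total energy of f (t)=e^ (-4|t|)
Parseval's theorem: E=integral |f(t)|^2 dt=(1/2pi) integral |F(omega)|^2 domega
E=integral_{-inf}^{inf} e^(-8|t|) dt=2 * integral_0^inf e^(-8t) dt=2/(2 * 4)=1/4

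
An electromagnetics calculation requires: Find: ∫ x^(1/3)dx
Power rule: ∫ x^(1/3) dx = x^(4/3)/(4/3) + C

Answer: (3/4)·x^(4/3) + C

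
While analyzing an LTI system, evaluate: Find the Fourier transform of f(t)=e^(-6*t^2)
The Fourier transform of a Gaussian e^(-a*t^2) is sqrt(pi/a)*e^(-omega^2/(4a)).
With a=6: F(omega)=sqrt(pi/6)*e^(-omega^2/24)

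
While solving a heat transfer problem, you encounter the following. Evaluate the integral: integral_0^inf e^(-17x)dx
integral_0^inf e^(-17x) dx = [-1/17 * e^(-17x)]_0^inf
= 0 - (-1/17) = 1/17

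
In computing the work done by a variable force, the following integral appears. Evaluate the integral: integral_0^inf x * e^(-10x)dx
This is a Gamma integral. Substitute u = 10x (du = 10 dx):
integral_0^inf x * e^(-10x) dx = (1/10^2) integral_0^inf u^1 * e^(-u) du
= Gamma(2)/10^2 = 1!/10^2 = 1/100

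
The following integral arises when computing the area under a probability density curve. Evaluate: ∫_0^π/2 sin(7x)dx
Antiderivative: -cos(7x)/7
Evaluate at bounds: [-cos(7·π/2)/7] - [-cos(7·0)/7]
= (-(0) + (1))/7 = 1/7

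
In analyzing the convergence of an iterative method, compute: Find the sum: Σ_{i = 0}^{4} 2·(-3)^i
Geometric series: S = a(1 - r^n)/(1 - r)
a = 2, r = -3, n = 5
S = 2(1+243)/4 = 122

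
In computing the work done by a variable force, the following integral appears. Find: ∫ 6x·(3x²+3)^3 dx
Let u=3x²+3, du=6x dx
∫ u^3 du=u^4/4+C

Answer: (3x²+3)^4/4+C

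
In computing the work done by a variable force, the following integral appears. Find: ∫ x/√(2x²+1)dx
Let u = 2x² + 1, du = 4x dx
∫ (1/4)·u^(-1/2) du = √u/2 + C

Answer: √(2x² + 1)/2 + C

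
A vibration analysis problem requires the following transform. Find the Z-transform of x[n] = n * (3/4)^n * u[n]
Using the property Z{n * a^n * u[n]} = az/(z-a)^2
With a = 3/4: X(z) = (3/4)z/(z - 3/4)^2, |z| > 3/4

Answer: (3/4)z/(z - 3/4)^2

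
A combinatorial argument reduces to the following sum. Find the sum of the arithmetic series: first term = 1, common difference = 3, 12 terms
Last term: a_n=1 + (12 - 1)·3=34
Sum=n(a_1 + a_n)/2=12(1 + 34)/2=210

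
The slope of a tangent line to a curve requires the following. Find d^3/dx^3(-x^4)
Apply power rule 3 times:
d^1: -4x^3
d^2: -12x^2
d^3: -24x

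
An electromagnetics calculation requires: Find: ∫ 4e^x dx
Since d/dx[e^x] = +e^x, we get 4e^x+C

Answer: 4e^x+C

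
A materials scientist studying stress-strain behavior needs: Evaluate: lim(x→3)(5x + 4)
Polynomial is continuous, so substitute x = 3:
5·3+4 = 19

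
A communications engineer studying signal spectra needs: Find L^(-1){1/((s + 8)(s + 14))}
Partial fractions: 1/((s+8)(s+14))=A/(s+8)+B/(s+14)
Cover-up: A=1/(s+14)|_{s=-8}=1/6; B=1/(s+8)|_{s=-14}=-1/6
L^(-1)=(1/6)e^(-8t) - (1/6)e^(-14t)

Answer: (1/6)(e^(-8t) - e^(-14t))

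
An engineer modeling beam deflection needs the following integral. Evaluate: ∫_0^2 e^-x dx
Antiderivative: -e^-x
Evaluate: -(e^-2-1)

Answer: (e^-2-1)/(-1)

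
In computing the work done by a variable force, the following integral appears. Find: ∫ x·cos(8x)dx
By parts: u=x, dv=cos(8x) dx
du=dx, v=sin(8x)/8
=x·sin(8x)/8+cos(8x)/8²+C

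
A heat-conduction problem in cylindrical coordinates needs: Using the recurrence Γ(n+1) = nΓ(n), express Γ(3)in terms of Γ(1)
Γ(3) = 2Γ(2) = 2·1Γ(1) = ... = 2!·Γ(1) = 2·Γ(1)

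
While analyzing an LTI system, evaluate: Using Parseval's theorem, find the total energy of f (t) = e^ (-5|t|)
Parseval's theorem: E = integral |f(t)|^2 dt = (1/2pi) integral |F(omega)|^2 domega
E = integral_{-inf}^{inf} e^(-10|t|) dt = 2 * integral_0^inf e^(-10t) dt = 2/(2 * 5) = 1/5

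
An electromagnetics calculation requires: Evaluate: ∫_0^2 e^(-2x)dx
Antiderivative: (1/(-2))e^(-2x)
Evaluate: (1/(-2))(e^-4-1)

Answer: (e^-4-1)/(-2)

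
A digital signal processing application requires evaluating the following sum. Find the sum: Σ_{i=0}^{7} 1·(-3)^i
Geometric series: S = a(1 - r^n)/(1 - r)
a = 1, r = -3, n = 8
S = 1(1-6561)/4 = -1640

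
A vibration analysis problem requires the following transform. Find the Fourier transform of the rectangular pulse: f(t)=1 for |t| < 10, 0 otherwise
F(omega)=integral from -10 to 10 of e^(-j * omega * t) dt
=2 * sin(10 * omega)/omega=20 * sinc(10 * omega/pi)

Answer: 2 * sin(10 * omega)/omega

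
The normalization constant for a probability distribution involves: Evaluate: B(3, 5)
B(x,y) = Γ(x)Γ(y)/Γ(x + y) = (x-1)!(y-1)!/(x + y-1)!
B(3,5) = 2!·4!/7! = 1/105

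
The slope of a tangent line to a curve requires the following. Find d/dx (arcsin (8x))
d/dx[arcsin(u)]=u'/√(1-u²), u=8x, u'=8

Answer: 8/√(1-64x²)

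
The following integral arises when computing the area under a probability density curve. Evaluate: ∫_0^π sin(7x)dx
Antiderivative: -cos(7x)/7
Evaluate at bounds: [-cos(7·π)/7] - [-cos(7·0)/7]
= (-(-1)+(1))/7 = 2/7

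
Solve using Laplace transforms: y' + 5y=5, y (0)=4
Take L of both sides: sY(s) - 4 + 5Y(s)=5/s
Y(s)(s + 5)=5/s + 4
Y(s)=5/(s(s + 5)) + 4/(s + 5)
Partial fractions: 5/(s(s + 5))=1/s - 1/(s + 5)
So Y(s)=1/s + 3/(s + 5)
Inverse transform (L^(-1){1/s}=1, L^(-1){1/(s + 5)}=e^(-5t)):

Answer: y(t)=1 + 3·e^(-5t)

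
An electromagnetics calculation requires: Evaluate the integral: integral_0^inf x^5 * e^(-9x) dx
This is a Gamma integral. Substitute u = 9x (du = 9 dx):
integral_0^inf x^5 * e^(-9x) dx = (1/9^6) integral_0^inf u^5 * e^(-u) du
= Gamma(6)/9^6 = 5!/9^6 = 120/531441

Answer: 40/177147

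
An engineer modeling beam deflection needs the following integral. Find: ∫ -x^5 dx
Using power rule: ∫ -x^5 dx = -1/6 x^6+C = (-1/6)x^6+C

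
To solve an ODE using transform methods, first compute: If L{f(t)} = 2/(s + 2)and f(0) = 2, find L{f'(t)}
L{f'(t)} = s·F(s) - f(0) = 2s/(s+2)-2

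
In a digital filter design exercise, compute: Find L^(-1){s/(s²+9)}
L^(-1){s/(s² + w²)}=cos(wt)
Here w=3

Answer: cos(3t)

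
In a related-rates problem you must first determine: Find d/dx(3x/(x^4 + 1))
Quotient rule: (f/g)'=(f'g - fg')/g²
f=3x, f'=3
g=x^4 + 1, g'=4x^3

Answer: (3·(x^4 + 1) - 12x^4)/(x^4 + 1)²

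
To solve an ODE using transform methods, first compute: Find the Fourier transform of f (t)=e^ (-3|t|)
Using the standard pair: F{e^(-a|t|)}=2a/(a^2 + omega^2)
With a=3: F(omega)=6/(9 + omega^2)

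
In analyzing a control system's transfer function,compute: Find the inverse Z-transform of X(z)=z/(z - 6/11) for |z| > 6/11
Standard pair: z/(z-a) <-> a^n*u[n] for causal signals
With a=6/11: x[n]=(6/11)^n*u[n]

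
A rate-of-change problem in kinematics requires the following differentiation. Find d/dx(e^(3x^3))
Chain rule: d/dx[e^u]=e^u · u' where u=3x^3
u'=9x^2

Answer: 9x^2·e^(3x^3)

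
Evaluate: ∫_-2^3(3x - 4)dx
Step 1: Find antiderivative F(x)=(3/2)x^2-4x
Step 2: F(3) - F(-2)=3/2 - (14)=-25/2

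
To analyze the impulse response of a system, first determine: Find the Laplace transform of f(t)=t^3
L{t^n}=n!/s^(n + 1)
L{t^3}=3!/s^4=6/s^4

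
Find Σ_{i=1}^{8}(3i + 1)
= 3·Σ i+1·8 = 3·36+8 = 116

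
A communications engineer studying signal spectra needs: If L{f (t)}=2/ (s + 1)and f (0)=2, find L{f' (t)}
L{f'(t)}=s·F(s) - f(0)=2s/(s + 1) - 2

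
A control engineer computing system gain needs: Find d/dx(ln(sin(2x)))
Chain rule: d/dx[ln(u)]=u'/u where u=sin(2x)
u'=2cos(2x)

Answer: (2cos(2x))/(sin(2x))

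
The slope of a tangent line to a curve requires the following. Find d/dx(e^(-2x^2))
Chain rule: d/dx[e^u] = e^u · u' where u = -2x^2
u' = -4x

Answer: -4x·e^(-2x^2)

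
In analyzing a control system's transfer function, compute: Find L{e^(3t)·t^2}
First shifting: L{e^(at)f(t)} = F(s-a)
L{t^2} = 2/s^3
Shift s → s-3: 2/(s-3)^3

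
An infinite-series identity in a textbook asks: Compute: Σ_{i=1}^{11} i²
Using formula: Σ i^2 = n(n + 1)(2n + 1)/6 = 11·12·23/6 = 506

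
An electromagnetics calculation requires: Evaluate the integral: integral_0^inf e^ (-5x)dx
integral_0^inf e^(-5x) dx=[-1/5*e^(-5x)]_0^inf
=0 - (-1/5)=1/5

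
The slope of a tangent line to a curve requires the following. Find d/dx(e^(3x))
Chain rule: d/dx[e^u]=e^u · u' where u=3x
u'=3

Answer: 3·e^(3x)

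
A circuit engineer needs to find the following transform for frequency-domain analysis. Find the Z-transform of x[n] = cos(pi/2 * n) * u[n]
Z{cos(w0*n)*u[n]}=z(z - cos(w0))/(z^2 - 2z*cos(w0) + 1)
With w0=pi/2: X(z)=z(z - cos(pi/2))/(z^2 - 2z*cos(pi/2) + 1)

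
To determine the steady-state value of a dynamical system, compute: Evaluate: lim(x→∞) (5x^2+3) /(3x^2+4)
Divide numerator and denominator by x^2:
lim (5 + 3/x^2)/(3 + 4/x^2)=5/3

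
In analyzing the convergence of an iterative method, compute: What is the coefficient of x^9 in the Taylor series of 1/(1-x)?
1/(1-x)=Σ x^n for |x|<1
All coefficients are 1

Answer: 1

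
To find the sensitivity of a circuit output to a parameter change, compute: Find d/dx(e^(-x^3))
Chain rule: d/dx[e^u]=e^u · u' where u=-x^3
u'=-3x^2

Answer: -3x^2·e^(-x^3)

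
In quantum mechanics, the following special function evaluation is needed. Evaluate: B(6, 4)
B(x,y)=Γ(x)Γ(y)/Γ(x + y)=(x-1)!(y-1)!/(x + y-1)!
B(6,4)=5!·3!/9!=1/504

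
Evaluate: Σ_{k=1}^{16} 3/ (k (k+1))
Partial fractions: 3/(k(k+1)) = 3/k - 3/(k+1)
Telescoping sum: 3(1-1/17) = 3·16/17

Answer: 48/17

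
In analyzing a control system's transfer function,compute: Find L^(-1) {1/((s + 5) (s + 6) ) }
Partial fractions: 1/((s + 5)(s + 6)) = A/(s + 5) + B/(s + 6)
Cover-up: A = 1/(s + 6)|_{s = -5} = 1; B = 1/(s + 5)|_{s = -6} = -1
L^(-1) = e^(-5t) - e^(-6t)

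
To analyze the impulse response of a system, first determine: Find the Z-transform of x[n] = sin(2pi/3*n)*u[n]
Z{sin(w0 * n) * u[n]}=z * sin(w0)/(z^2-2z * cos(w0)+1)
With w0=2pi/3: X(z)=z * sin(2pi/3)/(z^2-2z * cos(2pi/3)+1)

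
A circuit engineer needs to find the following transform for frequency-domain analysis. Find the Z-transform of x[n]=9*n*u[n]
Z{n * u[n]}=z/(z-1)^2
By linearity: Z{9 * n * u[n]}=9z/(z-1)^2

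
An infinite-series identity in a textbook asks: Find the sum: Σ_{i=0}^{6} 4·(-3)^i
Geometric series: S=a(1 - r^n)/(1 - r)
a=4, r=-3, n=7
S=4(1+2187)/4=2188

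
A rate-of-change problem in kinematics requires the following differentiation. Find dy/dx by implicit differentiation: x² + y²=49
Differentiate both sides: 2x+2y·(dy/dx) = 0
Solve: dy/dx = -2x/(2y) = -x/y

Answer: dy/dx = -x/y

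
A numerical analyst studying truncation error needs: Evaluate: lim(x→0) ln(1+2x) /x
L'Hôpital (0/0): lim 2/(1 + 2x) / 1=2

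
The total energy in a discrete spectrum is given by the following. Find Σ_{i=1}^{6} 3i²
= 3·n(n+1)(2n+1)/6 = 3·6·7·13/6 = 273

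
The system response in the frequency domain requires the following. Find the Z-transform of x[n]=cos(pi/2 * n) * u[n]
Z{cos(w0 * n) * u[n]} = z(z - cos(w0))/(z^2 - 2z * cos(w0) + 1)
With w0 = pi/2: X(z) = z(z - cos(pi/2))/(z^2 - 2z * cos(pi/2) + 1)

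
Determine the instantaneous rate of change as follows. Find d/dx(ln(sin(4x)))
Chain rule: d/dx[ln(u)]=u'/u where u=sin(4x)
u'=4cos(4x)

Answer: (4cos(4x))/(sin(4x))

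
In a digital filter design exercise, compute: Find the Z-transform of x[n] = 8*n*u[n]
Z{n * u[n]}=z/(z-1)^2
By linearity: Z{8 * n * u[n]}=8z/(z-1)^2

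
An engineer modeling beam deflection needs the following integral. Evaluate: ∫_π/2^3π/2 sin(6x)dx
Antiderivative: -cos(6x)/6
Evaluate at bounds: [-cos(6·3π/2)/6] - [-cos(6·π/2)/6]
=(-(-1)+(-1))/6=0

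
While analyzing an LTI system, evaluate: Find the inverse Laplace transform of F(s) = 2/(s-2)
L^(-1){2/(s-a)} = c·e^(at)
Here a = 2, c = 2

Answer: 2e^(2t)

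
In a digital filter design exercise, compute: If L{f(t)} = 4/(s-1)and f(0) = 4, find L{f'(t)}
L{f'(t)}=s·F(s) - f(0)=4s/(s-1)-4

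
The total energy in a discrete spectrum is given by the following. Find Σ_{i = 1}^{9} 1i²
=1·n(n + 1)(2n + 1)/6=1·9·10·19/6=285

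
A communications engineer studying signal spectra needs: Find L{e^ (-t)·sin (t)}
First shifting: L{e^(at)f(t)}=F(s-a)
L{sin(t)}=1/(s²+1)
Shift: 1/((s+1)²+1)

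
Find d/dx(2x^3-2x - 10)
Power rule: d/dx(ax^n) = n·a·x^(n-1)
Term by term: 6·x^2 - 2

Answer: 6x^2 - 2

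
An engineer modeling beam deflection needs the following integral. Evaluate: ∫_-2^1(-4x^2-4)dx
Step 1: Find antiderivative F(x) = (-4/3)x^3-4x
Step 2: F(1) - F(-2) = -16/3 - (56/3) = -24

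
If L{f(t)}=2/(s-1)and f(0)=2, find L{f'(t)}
L{f'(t)}=s·F(s) - f(0)=2s/(s-1) - 2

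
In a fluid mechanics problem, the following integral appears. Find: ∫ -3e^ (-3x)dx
Since d/dx[e^(-3x)] = -3e^(-3x), we get 1 e^(-3x) + C

Answer: e^(-3x) + C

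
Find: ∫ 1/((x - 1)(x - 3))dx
Partial fractions: 1/((x-1)(x-3))=A/(x-1) + B/(x-3)
A=-1/2, B=1/2
∫ [-1/2· 1/(x-1) + 1/2· 1/(x-3)] dx
=(1/2)[ln|x-3| - ln|x-1|] + C

Answer: (1/2)·ln|(x-3)/(x-1)| + C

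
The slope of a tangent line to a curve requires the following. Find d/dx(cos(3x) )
Chain rule: d/dx[cos(u)]=-sin(u)·u' where u=3x
u'=3

Answer: -3·sin(3x)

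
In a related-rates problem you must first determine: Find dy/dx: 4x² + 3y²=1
Differentiate: 8x + 6y·(dy/dx) = 0
dy/dx = -8x/(6y) = -(4/3)·(x/y)

Answer: dy/dx = -(4/3)·(x/y)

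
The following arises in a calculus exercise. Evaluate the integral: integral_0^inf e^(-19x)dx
integral_0^inf e^(-19x) dx = [-1/19*e^(-19x)]_0^inf
= 0 - (-1/19) = 1/19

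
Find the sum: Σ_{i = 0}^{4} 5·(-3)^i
Geometric series: S=a(1 - r^n)/(1 - r)
a=5, r=-3, n=5
S=5(1 + 243)/4=305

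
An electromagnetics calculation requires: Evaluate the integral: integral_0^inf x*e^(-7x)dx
This is a Gamma integral. Substitute u = 7x (du = 7 dx):
integral_0^inf x*e^(-7x) dx = (1/7^2) integral_0^inf u^1*e^(-u) du
= Gamma(2)/7^2 = 1!/7^2 = 1/49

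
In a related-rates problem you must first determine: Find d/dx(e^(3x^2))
Chain rule: d/dx[e^u]=e^u · u' where u=3x^2
u'=6x

Answer: 6x·e^(3x^2)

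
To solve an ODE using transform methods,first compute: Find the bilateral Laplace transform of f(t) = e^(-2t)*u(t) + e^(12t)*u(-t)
For e^(-2t) * u(t): L = 1/(s + 2), Re(s) > -2
For e^(12t) * u(-t): L = -1/(s-12), Re(s) < 12
Combined: F(s) = 1/(s + 2) - 1/(s-12), -2 < Re(s) < 12

Answer: 1/(s + 2) - 1/(s-12), ROC: -2 < Re(s) < 12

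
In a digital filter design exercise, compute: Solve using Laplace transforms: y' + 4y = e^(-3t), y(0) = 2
Take L: sY - 2 + 4Y = 1/(s + 3)
Y(s + 4) = 1/(s + 3) + 2
Y = 1/((s + 3)(s + 4)) + 2/(s + 4)
Partial fractions: 1/((s + 3)(s + 4)) = 1/(s + 3) - 1/(s + 4)
So Y = 1/(s + 3) + 1/(s + 4)
Inverse Laplace transform (L^(-1){1/(s + 3)} = e^(-3t), L^(-1){1/(s + 4)} = e^(-4t)):

Answer: y(t) = 1·e^(-3t) + e^(-4t)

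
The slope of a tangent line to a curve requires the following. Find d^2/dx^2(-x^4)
Apply power rule 2 times:
d^1: -4x^3
d^2: -12x^2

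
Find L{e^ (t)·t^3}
First shifting: L{e^(at)f(t)} = F(s-a)
L{t^3} = 6/s^4
Shift s → s-1: 6/(s-1)^4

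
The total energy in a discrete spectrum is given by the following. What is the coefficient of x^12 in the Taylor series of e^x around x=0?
Taylor series of e^x=Σ x^n/n!
Coefficient of x^12=1/12!=1/479001600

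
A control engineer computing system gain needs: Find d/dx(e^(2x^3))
Chain rule: d/dx[e^u]=e^u · u' where u=2x^3
u'=6x^2

Answer: 6x^2·e^(2x^3)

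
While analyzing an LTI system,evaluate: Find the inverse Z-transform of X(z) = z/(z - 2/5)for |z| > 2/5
Standard pair: z/(z-a) <-> a^n * u[n] for causal signals
With a = 2/5: x[n] = (2/5)^n * u[n]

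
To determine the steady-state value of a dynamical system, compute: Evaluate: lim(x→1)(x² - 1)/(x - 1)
Factor: (x² - 1) = (x-1)(x + 1)
Cancel (x-1): lim(x→1) (x + 1) = 2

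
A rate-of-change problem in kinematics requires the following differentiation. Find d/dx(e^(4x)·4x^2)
Product rule: (fg)' = f'g+fg'
f = e^(4x), f' = 4·e^(4x)
g = 4x^2, g' = 8x

Answer: 16·e^(4x)·x^2+8·e^(4x)·x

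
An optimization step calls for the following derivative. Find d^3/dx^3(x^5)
Apply power rule 3 times:
d^1: 5x^4
d^2: 20x^3
d^3: 60x^2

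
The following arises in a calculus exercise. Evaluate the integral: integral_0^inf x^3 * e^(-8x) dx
This is a Gamma integral. Substitute u = 8x (du = 8 dx):
integral_0^inf x^3 * e^(-8x) dx = (1/8^4) integral_0^inf u^3 * e^(-u) du
= Gamma(4)/8^4 = 3!/8^4 = 6/4096

Answer: 3/2048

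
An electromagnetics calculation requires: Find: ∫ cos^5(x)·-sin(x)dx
Let u = cos(x), du = -sin(x) dx
∫ u^5 du = u^6/6+C

Answer: cos^6(x)/6+C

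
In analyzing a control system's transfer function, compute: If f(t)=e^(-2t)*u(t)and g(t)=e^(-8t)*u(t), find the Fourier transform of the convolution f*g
By the convolution theorem: F{f * g} = F(omega) * G(omega)
F(omega) = 1/(2+j * omega), G(omega) = 1/(8+j * omega)
F{f * g} = 1/((2+j * omega)(8+j * omega))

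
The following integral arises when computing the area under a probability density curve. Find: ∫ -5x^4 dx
Using power rule: ∫ -5x^4 dx = -5/5 x^5 + C = -x^5 + C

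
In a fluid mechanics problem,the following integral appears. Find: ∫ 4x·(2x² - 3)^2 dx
Let u=2x² - 3, du=4x dx
∫ u^2 du=u^3/3 + C

Answer: (2x² - 3)^3/3 + C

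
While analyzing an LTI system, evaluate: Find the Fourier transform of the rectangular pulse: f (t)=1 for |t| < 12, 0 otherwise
F(omega)=integral from -12 to 12 of e^(-j * omega * t) dt
=2 * sin(12 * omega)/omega=24 * sinc(12 * omega/pi)

Answer: 2 * sin(12 * omega)/omega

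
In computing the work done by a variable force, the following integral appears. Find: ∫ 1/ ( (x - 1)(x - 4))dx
Partial fractions: 1/((x-1)(x-4))=A/(x-1) + B/(x-4)
A=-1/3, B=1/3
∫ [-1/3· 1/(x-1) + 1/3· 1/(x-4)] dx
=(1/3)[ln|x-4| - ln|x-1|] + C

Answer: (1/3)·ln|(x-4)/(x-1)| + C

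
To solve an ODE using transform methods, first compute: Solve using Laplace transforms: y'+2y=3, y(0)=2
Take L of both sides: sY(s)-2+2Y(s)=3/s
Y(s)(s+2)=3/s+2
Y(s)=3/(s(s+2))+2/(s+2)
Partial fractions: 3/(s(s+2))=(3/2)/s - (3/2)/(s+2)
So Y(s)=(3/2)/s+(1/2)/(s+2)
Inverse transform (L^(-1){1/s}=1, L^(-1){1/(s+2)}=e^(-2t)):

Answer: y(t)=3/2+(1/2)·e^(-2t)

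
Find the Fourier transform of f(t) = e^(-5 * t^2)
The Fourier transform of a Gaussian e^(-a * t^2) is sqrt(pi/a) * e^(-omega^2/(4a)).
With a = 5: F(omega) = sqrt(pi/5) * e^(-omega^2/20)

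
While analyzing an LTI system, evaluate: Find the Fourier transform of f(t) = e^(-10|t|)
Using the standard pair: F{e^(-a|t|)} = 2a/(a^2+omega^2)
With a = 10: F(omega) = 20/(100+omega^2)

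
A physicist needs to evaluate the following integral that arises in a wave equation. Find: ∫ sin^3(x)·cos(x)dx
Let u=sin(x), du=cos(x) dx
∫ u^3 du=u^4/4+C

Answer: sin^4(x)/4+C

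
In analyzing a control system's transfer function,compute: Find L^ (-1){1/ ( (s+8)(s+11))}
Partial fractions: 1/((s + 8)(s + 11))=A/(s + 8) + B/(s + 11)
Cover-up: A=1/(s + 11)|_{s=-8}=1/3; B=1/(s + 8)|_{s=-11}=-1/3
L^(-1)=(1/3)e^(-8t) - (1/3)e^(-11t)

Answer: (1/3)(e^(-8t) - e^(-11t))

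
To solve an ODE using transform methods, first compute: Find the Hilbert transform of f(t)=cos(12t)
The Hilbert transform shifts each frequency component by -pi/2.
H{cos(wt)}=sin(wt)
With w=12: H{cos(12t)}=sin(12t)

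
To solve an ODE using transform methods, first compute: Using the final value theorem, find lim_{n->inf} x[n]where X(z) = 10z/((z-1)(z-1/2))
Final value theorem: lim x[n] = lim_{z->1} (z-1) * X(z)
(z-1) * X(z) = 10z/(z-1/2)
As z->1: 10/(1 - 1/2) = 10/(1/2) = 20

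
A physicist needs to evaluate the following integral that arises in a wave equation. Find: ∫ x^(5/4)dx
Power rule: ∫ x^(5/4) dx=x^(9/4)/(9/4)+C

Answer: (4/9)·x^(9/4)+C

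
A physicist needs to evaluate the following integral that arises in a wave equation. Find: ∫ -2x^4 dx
Using power rule: ∫ -2x^4 dx = -2/5 x^5 + C = (-2/5)x^5 + C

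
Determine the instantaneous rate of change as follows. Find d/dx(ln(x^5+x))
Chain rule: d/dx[ln(u)]=u'/u where u=x^5+x
u'=5x^4+1

Answer: (5x^4+1)/(x^5+x)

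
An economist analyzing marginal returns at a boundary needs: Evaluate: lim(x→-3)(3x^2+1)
Polynomial is continuous, so substitute x = -3:
3·(-3)^2 + 1 = 28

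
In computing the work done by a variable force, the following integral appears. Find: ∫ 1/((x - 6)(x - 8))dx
Partial fractions: 1/((x-6)(x-8))=A/(x-6)+B/(x-8)
A=-1/2, B=1/2
∫ [-1/2· 1/(x-6)+1/2· 1/(x-8)] dx
=(1/2)[ln|x-8| - ln|x-6|]+C

Answer: (1/2)·ln|(x-8)/(x-6)|+C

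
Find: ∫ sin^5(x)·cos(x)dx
Let u = sin(x), du = cos(x) dx
∫ u^5 du = u^6/6+C

Answer: sin^6(x)/6+C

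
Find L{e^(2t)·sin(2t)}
First shifting: L{e^(at)f(t)}=F(s-a)
L{sin(2t)}=2/(s²+4)
Shift: 2/((s-2)²+4)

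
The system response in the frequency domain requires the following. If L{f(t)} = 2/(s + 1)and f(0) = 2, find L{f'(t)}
L{f'(t)}=s·F(s) - f(0)=2s/(s + 1) - 2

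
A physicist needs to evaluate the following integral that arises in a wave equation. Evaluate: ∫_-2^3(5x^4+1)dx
Step 1: Find antiderivative F(x) = x^5+x
Step 2: F(3) - F(-2) = 246 - (-34) = 280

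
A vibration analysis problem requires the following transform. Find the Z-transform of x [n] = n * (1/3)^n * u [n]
Using the property Z{n*a^n*u[n]} = az/(z-a)^2
With a = 1/3: X(z) = (1/3)z/(z - 1/3)^2, |z| > 1/3

Answer: (1/3)z/(z - 1/3)^2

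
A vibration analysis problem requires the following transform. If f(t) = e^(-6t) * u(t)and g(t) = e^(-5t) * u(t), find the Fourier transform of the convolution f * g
By the convolution theorem: F{f * g}=F(omega) * G(omega)
F(omega)=1/(6+j * omega), G(omega)=1/(5+j * omega)
F{f * g}=1/((6+j * omega)(5+j * omega))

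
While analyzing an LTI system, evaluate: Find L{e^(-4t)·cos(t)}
First shifting: L{e^(at)f(t)} = F(s-a)
L{cos(t)} = s/(s² + 1)
Shift: (s + 4)/((s + 4)² + 1)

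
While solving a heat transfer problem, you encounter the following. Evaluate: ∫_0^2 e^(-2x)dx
Antiderivative: (1/(-2))e^(-2x)
Evaluate: (1/(-2))(e^-4 - 1)

Answer: (e^-4 - 1)/(-2)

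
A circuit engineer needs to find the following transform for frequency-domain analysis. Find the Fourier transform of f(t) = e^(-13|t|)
Using the standard pair: F{e^(-a|t|)} = 2a/(a^2 + omega^2)
With a = 13: F(omega) = 26/(169 + omega^2)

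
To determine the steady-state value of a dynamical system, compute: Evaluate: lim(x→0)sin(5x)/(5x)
L'Hôpital (0/0): lim 5cos(5x)/5 = 5/5

Answer: 1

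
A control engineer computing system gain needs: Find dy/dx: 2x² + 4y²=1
Differentiate: 4x+8y·(dy/dx) = 0
dy/dx = -4x/(8y) = -(1/2)·(x/y)

Answer: dy/dx = -(1/2)·(x/y)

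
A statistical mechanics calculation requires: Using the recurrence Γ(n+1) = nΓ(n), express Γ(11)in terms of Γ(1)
Γ(11) = 10Γ(10) = 10·9Γ(9) = ... = 10!·Γ(1) = 3628800·Γ(1)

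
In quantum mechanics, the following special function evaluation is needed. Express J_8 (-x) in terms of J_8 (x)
For integer n: J_n(-x) = (-1)^n J_n(x)
With n = 8: J_8(-x) = (-1)^8 J_8(x) = J_8(x)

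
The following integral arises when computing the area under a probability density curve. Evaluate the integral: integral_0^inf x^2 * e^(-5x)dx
This is a Gamma integral. Substitute u = 5x (du = 5 dx):
integral_0^inf x^2*e^(-5x) dx = (1/5^3) integral_0^inf u^2*e^(-u) du
= Gamma(3)/5^3 = 2!/5^3 = 2/125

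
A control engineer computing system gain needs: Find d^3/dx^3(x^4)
Apply power rule 3 times:
d^1: 4x^3
d^2: 12x^2
d^3: 24x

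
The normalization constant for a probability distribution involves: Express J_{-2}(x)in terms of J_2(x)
For integer n: J_{-n}(x) = (-1)^n J_n(x)
With n = 2: J_{-2}(x) = (-1)^2 J_2(x) = J_2(x)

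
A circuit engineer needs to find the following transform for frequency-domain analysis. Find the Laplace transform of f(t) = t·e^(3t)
L{t·e^(at)} = 1/(s-a)²
L{t·e^(3t)} = 1/(s-3)²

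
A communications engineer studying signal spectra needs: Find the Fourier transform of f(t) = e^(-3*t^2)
The Fourier transform of a Gaussian e^(-a * t^2) is sqrt(pi/a) * e^(-omega^2/(4a)).
With a = 3: F(omega) = sqrt(pi/3) * e^(-omega^2/12)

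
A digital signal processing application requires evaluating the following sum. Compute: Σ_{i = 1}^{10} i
Using formula: Σ i^1=n(n + 1)/2=10·11/2=55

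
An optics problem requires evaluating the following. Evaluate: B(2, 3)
B(x,y)=Γ(x)Γ(y)/Γ(x+y)=(x-1)!(y-1)!/(x+y-1)!
B(2,3)=1!·2!/4!=1/12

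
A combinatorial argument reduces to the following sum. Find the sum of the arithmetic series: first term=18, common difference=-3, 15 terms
Last term: a_n=18 + (15 - 1)·-3=-24
Sum=n(a_1 + a_n)/2=15(18 + (-24))/2=-45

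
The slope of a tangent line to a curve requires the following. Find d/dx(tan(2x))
Chain rule: d/dx[tan(u)] = sec²(u)·u' where u = 2x
u' = 2

Answer: 2·sec²(2x)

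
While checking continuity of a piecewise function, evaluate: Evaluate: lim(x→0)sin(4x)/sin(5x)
sin(u) ≈ u for small u:
sin(4x)/sin(5x) ≈ 4x/(5x)=4/5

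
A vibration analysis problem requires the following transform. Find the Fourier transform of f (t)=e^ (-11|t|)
Using the standard pair: F{e^(-a|t|)}=2a/(a^2 + omega^2)
With a=11: F(omega)=22/(121 + omega^2)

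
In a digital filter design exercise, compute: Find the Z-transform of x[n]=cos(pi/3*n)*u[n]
Z{cos(w0*n)*u[n]}=z(z - cos(w0))/(z^2-2z*cos(w0)+1)
With w0=pi/3: X(z)=z(z - cos(pi/3))/(z^2-2z*cos(pi/3)+1)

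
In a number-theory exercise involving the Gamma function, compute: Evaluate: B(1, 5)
B(x,y)=Γ(x)Γ(y)/Γ(x + y)=(x-1)!(y-1)!/(x + y-1)!
B(1,5)=0!·4!/5!=1/5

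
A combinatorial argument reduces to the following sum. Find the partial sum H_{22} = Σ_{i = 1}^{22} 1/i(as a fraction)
H_22 = 1+1/2+1/3+...+1/22
= 19093197/5173168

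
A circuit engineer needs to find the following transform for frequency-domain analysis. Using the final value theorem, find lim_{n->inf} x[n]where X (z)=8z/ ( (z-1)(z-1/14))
Final value theorem: lim x[n] = lim_{z->1} (z-1)*X(z)
(z-1)*X(z) = 8z/(z-1/14)
As z->1: 8/(1 - 1/14) = 8/(13/14) = 112/13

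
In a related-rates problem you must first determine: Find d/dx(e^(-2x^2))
Chain rule: d/dx[e^u] = e^u · u' where u = -2x^2
u' = -4x

Answer: -4x·e^(-2x^2)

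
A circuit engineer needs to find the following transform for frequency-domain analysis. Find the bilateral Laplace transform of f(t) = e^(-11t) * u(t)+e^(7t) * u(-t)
For e^(-11t) * u(t): L=1/(s+11), Re(s) > -11
For e^(7t) * u(-t): L=-1/(s-7), Re(s) < 7
Combined: F(s)=1/(s+11)-1/(s-7), -11 < Re(s) < 7

Answer: 1/(s+11)-1/(s-7), ROC: -11 < Re(s) < 7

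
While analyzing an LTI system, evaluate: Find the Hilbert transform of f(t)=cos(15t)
The Hilbert transform shifts each frequency component by -pi/2.
H{cos(wt)}=sin(wt)
With w=15: H{cos(15t)}=sin(15t)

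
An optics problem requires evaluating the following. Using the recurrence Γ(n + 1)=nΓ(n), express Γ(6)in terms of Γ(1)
Γ(6) = 5Γ(5) = 5·4Γ(4) = ... = 5!·Γ(1) = 120·Γ(1)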